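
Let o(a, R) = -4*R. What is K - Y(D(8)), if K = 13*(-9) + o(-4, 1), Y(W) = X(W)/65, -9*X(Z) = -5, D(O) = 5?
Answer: -14158/117 ≈ -121.01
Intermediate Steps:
X(Z) = 5/9 (X(Z) = -⅑*(-5) = 5/9)
Y(W) = 1/117 (Y(W) = (5/9)/65 = (5/9)*(1/65) = 1/117)
K = -121 (K = 13*(-9) - 4*1 = -117 - 4 = -121)
K - Y(D(8)) = -121 - 1*1/117 = -121 - 1/117 = -14158/117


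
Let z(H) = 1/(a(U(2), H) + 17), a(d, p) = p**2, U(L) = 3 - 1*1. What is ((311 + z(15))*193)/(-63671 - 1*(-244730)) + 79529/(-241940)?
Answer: 14848679699/5300455149660 ≈ 0.0028014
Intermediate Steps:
U(L) = 2 (U(L) = 3 - 1 = 2)
z(H) = 1/(17 + H**2) (z(H) = 1/(H**2 + 17) = 1/(17 + H**2))
((311 + z(15))*193)/(-63671 - 1*(-244730)) + 79529/(-241940) = ((311 + 1/(17 + 15**2))*193)/(-63671 - 1*(-244730)) + 79529/(-241940) = ((311 + 1/(17 + 225))*193)/(-63671 + 244730) + 79529*(-1/241940) = ((311 + 1/242)*193)/181059 - 79529/241940 = ((311 + 1/242)*193)*(1/181059) - 79529/241940 = ((75263/242)*193)*(1/181059) - 79529/241940 = (14525759/242)*(1/181059) - 79529/241940 = 14525759/43816278 - 79529/241940 = 14848679699/5300455149660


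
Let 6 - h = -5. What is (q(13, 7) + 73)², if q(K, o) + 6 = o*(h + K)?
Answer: 55225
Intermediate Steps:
h = 11 (h = 6 - 1*(-5) = 6 + 5 = 11)
q(K, o) = -6 + o*(11 + K)
(q(13, 7) + 73)² = ((-6 + 11*7 + 13*7) + 73)² = ((-6 + 77 + 91) + 73)² = (162 + 73)² = 235² = 55225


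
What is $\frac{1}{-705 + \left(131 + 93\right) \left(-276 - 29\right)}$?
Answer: $- \frac{1}{69025} \approx -1.4488 \cdot 10^{-5}$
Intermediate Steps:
$\frac{1}{-705 + \left(131 + 93\right) \left(-276 - 29\right)} = \frac{1}{-705 + 224 \left(-305\right)} = \frac{1}{-705 - 68320} = \frac{1}{-69025} = - \frac{1}{69025}$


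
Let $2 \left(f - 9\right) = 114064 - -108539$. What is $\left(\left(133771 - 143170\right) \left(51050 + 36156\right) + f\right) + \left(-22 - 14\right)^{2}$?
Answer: $- \frac{1639073175}{2} \approx -8.1954 \cdot 10^{8}$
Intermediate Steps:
$f = \frac{222621}{2}$ ($f = 9 + \frac{114064 - -108539}{2} = 9 + \frac{114064 + 108539}{2} = 9 + \frac{1}{2} \cdot 222603 = 9 + \frac{222603}{2} = \frac{222621}{2} \approx 1.1131 \cdot 10^{5}$)
$\left(\left(133771 - 143170\right) \left(51050 + 36156\right) + f\right) + \left(-22 - 14\right)^{2} = \left(\left(133771 - 143170\right) \left(51050 + 36156\right) + \frac{222621}{2}\right) + \left(-22 - 14\right)^{2} = \left(\left(-9399\right) 87206 + \frac{222621}{2}\right) + \left(-36\right)^{2} = \left(-819649194 + \frac{222621}{2}\right) + 1296 = - \frac{1639075767}{2} + 1296 = - \frac{1639073175}{2}$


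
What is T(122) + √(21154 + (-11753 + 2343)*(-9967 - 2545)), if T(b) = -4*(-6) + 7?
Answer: 31 + √117759074 ≈ 10883.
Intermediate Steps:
T(b) = 31 (T(b) = 24 + 7 = 31)
T(122) + √(21154 + (-11753 + 2343)*(-9967 - 2545)) = 31 + √(21154 + (-11753 + 2343)*(-9967 - 2545)) = 31 + √(21154 - 9410*(-12512)) = 31 + √(21154 + 117737920) = 31 + √117759074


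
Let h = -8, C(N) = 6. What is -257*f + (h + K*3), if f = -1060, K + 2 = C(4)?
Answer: 272424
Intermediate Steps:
K = 4 (K = -2 + 6 = 4)
-257*f + (h + K*3) = -257*(-1060) + (-8 + 4*3) = 272420 + (-8 + 12) = 272420 + 4 = 272424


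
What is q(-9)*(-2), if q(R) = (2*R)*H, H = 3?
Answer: 108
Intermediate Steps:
q(R) = 6*R (q(R) = (2*R)*3 = 6*R)
q(-9)*(-2) = (6*(-9))*(-2) = -54*(-2) = 108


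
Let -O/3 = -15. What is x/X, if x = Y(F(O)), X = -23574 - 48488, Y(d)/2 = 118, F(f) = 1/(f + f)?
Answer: -118/36031 ≈ -0.0032750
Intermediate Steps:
O = 45 (O = -3*(-15) = 45)
F(f) = 1/(2*f)
Y(d) = 236 (Y(d) = 2*118 = 236)
X = -72062
x = 236
x/X = 236/(-72062) = 236*(-1/72062) = -118/36031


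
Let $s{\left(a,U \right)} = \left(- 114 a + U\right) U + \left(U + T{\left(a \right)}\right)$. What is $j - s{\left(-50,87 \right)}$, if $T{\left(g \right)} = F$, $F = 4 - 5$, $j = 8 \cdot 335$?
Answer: $-500875$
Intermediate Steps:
$j = 2680$
$F = -1$
$T{\left(g \right)} = -1$
$s{\left(a,U \right)} = -1 + U + U \left(U - 114 a\right)$ ($s{\left(a,U \right)} = \left(- 114 a + U\right) U + \left(U - 1\right) = \left(U - 114 a\right) U + \left(-1 + U\right) = U \left(U - 114 a\right) + \left(-1 + U\right) = -1 + U + U \left(U - 114 a\right)$)
$j - s{\left(-50,87 \right)} = 2680 - \left(-1 + 87 + 87^{2} - 9918 \left(-50\right)\right) = 2680 - \left(-1 + 87 + 7569 + 495900\right) = 2680 - 503555 = -500875$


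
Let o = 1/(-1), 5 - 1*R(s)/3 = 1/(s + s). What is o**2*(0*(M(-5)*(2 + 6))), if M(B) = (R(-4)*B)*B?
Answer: 0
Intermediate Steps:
R(s) = 15 - 3/(2*s) (R(s) = 15 - 3/(s + s) = 15 - 3*1/(2*s) = 15 - 3/(2*s))
o = -1
M(B) = 123*B**2/8 (M(B) = ((15 - 3/2/(-4))*B)*B = ((15 - 3/2*(-1/4))*B)*B = ((15 + 3/8)*B)*B = (123*B/8)*B = 123*B**2/8)
o**2*(0*(M(-5)*(2 + 6))) = (-1)**2*(0*(((123/8)*(-5)**2)*(2 + 6))) = 1*(0*(((123/8)*25)*8)) = 1*(0*((3075/8)*8)) = 1*(0*3075) = 1*0 = 0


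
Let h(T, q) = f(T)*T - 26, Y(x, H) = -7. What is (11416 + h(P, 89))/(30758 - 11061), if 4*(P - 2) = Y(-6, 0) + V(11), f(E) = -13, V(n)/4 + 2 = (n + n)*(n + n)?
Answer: 20483/78788 ≈ 0.25998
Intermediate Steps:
V(n) = -8 + 16*n**2 (V(n) = -8 + 4*((n + n)*(n + n)) = -8 + 4*((2*n)*(2*n)) = -8 + 4*(4*n**2) = -8 + 16*n**2)
P = 1929/4 (P = 2 + (-7 + (-8 + 16*11**2))/4 = 2 + (-7 + (-8 + 16*121))/4 = 2 + (-7 + (-8 + 1936))/4 = 2 + (-7 + 1928)/4 = 2 + (1/4)*1921 = 2 + 1921/4 = 1929/4 ≈ 482.25)
h(T, q) = -26 - 13*T (h(T, q) = -13*T - 26 = -26 - 13*T)
(11416 + h(P, 89))/(30758 - 11061) = (11416 + (-26 - 13*1929/4))/(30758 - 11061) = (11416 + (-26 - 25077/4))/19697 = (11416 - 25181/4)*(1/19697) = (20483/4)*(1/19697) = 20483/78788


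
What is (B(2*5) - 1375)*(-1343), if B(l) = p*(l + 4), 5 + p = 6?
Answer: 1827823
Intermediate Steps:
p = 1 (p = -5 + 6 = 1)
B(l) = 4 + l (B(l) = 1*(l + 4) = 1*(4 + l) = 4 + l)
(B(2*5) - 1375)*(-1343) = ((4 + 2*5) - 1375)*(-1343) = ((4 + 10) - 1375)*(-1343) = (14 - 1375)*(-1343) = -1361*(-1343) = 1827823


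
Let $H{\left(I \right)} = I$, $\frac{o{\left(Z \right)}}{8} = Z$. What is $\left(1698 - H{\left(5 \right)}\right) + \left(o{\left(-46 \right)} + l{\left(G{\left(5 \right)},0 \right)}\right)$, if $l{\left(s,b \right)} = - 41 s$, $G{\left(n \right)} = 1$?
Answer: $1284$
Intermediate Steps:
$o{\left(Z \right)} = 8 Z$
$\left(1698 - H{\left(5 \right)}\right) + \left(o{\left(-46 \right)} + l{\left(G{\left(5 \right)},0 \right)}\right) = \left(1698 - 5\right) + \left(8 \left(-46\right) - 41\right) = \left(1698 - 5\right) - 409 = 1693 - 409 = 1284$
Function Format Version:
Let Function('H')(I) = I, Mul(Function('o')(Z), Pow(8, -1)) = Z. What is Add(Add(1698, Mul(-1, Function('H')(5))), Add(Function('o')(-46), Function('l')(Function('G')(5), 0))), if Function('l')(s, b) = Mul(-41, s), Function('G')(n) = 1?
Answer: 1284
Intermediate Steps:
Function('o')(Z) = Mul(8, Z)
Add(Add(1698, Mul(-1, Function('H')(5))), Add(Function('o')(-46), Function('l')(Function('G')(5), 0))) = Add(Add(1698, Mul(-1, 5)), Add(Mul(8, -46), Mul(-41, 1))) = Add(Add(1698, -5), Add(-368, -41)) = Add(1693, -409) = 1284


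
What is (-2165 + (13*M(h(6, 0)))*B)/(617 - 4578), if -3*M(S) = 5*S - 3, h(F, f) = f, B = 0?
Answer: 2165/3961 ≈ 0.54658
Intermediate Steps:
M(S) = 1 - 5*S/3 (M(S) = -(5*S - 3)/3 = -(-3 + 5*S)/3 = 1 - 5*S/3)
(-2165 + (13*M(h(6, 0)))*B)/(617 - 4578) = (-2165 + (13*(1 - 5/3*0))*0)/(617 - 4578) = (-2165 + (13*(1 + 0))*0)/(-3961) = (-2165 + (13*1)*0)*(-1/3961) = (-2165 + 13*0)*(-1/3961) = (-2165 + 0)*(-1/3961) = -2165*(-1/3961) = 2165/3961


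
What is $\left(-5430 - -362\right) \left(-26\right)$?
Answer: $131768$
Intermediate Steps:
$\left(-5430 - -362\right) \left(-26\right) = \left(-5430 + \left(-453 + 815\right)\right) \left(-26\right) = \left(-5430 + 362\right) \left(-26\right) = \left(-5068\right) \left(-26\right) = 131768$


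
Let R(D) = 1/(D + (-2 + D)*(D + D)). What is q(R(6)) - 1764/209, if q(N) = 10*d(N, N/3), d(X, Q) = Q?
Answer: -141839/16929 ≈ -8.3785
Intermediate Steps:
R(D) = 1/(D + 2*D*(-2 + D)) (R(D) = 1/(D + (-2 + D)*(2*D)) = 1/(D + 2*D*(-2 + D)))
q(N) = 10*N/3 (q(N) = 10*(N/3) = 10*N/3)
q(R(6)) - 1764/209 = 10*(1/(6*(-3 + 2*6)))/3 - 1764/209 = 10*(1/(6*(-3 + 12)))/3 - 1764/209 = 10*((⅙)/9)/3 - 1*1764/209 = 10*((⅙)*(⅑))/3 - 1764/209 = (10/3)*(1/54) - 1764/209 = 5/81 - 1764/209 = -141839/16929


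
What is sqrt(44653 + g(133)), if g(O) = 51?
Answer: 4*sqrt(2794) ≈ 211.43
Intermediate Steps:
sqrt(44653 + g(133)) = sqrt(44653 + 51) = sqrt(44704) = 4*sqrt(2794)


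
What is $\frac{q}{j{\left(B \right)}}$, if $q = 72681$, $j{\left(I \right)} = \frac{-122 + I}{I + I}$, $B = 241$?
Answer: $\frac{5004606}{17} \approx 2.9439 \cdot 10^{5}$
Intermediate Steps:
$j{\left(I \right)} = \frac{-122 + I}{2 I}$
$\frac{q}{j{\left(B \right)}} = \frac{72681}{\frac{1}{2} \cdot \frac{1}{241} \left(-122 + 241\right)} = \frac{72681}{\frac{1}{2} \cdot \frac{1}{241} \cdot 119} = \frac{72681}{\frac{119}{482}} = 72681 \cdot \frac{482}{119} = \frac{5004606}{17}$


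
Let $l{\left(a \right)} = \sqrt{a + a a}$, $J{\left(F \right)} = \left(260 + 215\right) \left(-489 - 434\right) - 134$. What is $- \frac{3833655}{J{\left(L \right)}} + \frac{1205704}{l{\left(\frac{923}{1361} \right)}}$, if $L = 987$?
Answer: $\frac{3833655}{438559} + \frac{820481572 \sqrt{527033}}{527033} \approx 1.1302 \cdot 10^{6}$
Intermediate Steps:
$J{\left(F \right)} = -438559$ ($J{\left(F \right)} = 475 \left(-923\right) - 134 = -438425 - 134 = -438559$)
$l{\left(a \right)} = \sqrt{a + a^{2}}$
$- \frac{3833655}{J{\left(L \right)}} + \frac{1205704}{l{\left(\frac{923}{1361} \right)}} = - \frac{3833655}{-438559} + \frac{1205704}{\sqrt{\frac{923}{1361} \left(1 + \frac{923}{1361}\right)}} = \left(-3833655\right) \left(- \frac{1}{438559}\right) + \frac{1205704}{\sqrt{923 \cdot \frac{1}{1361} \left(1 + 923 \cdot \frac{1}{1361}\right)}} = \frac{3833655}{438559} + \frac{1205704}{\sqrt{\frac{923 \left(1 + \frac{923}{1361}\right)}{1361}}} = \frac{3833655}{438559} + \frac{1205704}{\sqrt{\frac{923}{1361} \cdot \frac{2284}{1361}}} = \frac{3833655}{438559} + \frac{1205704}{\sqrt{\frac{2108132}{1852321}}} = \frac{3833655}{438559} + \frac{1205704}{\frac{2}{1361} \sqrt{527033}} = \frac{3833655}{438559} + 1205704 \frac{1361 \sqrt{527033}}{1054066} = \frac{3833655}{438559} + \frac{820481572 \sqrt{527033}}{527033}$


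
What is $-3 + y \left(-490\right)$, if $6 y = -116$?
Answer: $\frac{28411}{3} \approx 9470.3$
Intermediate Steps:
$y = - \frac{58}{3}$ ($y = \frac{1}{6} \left(-116\right) = - \frac{58}{3} \approx -19.333$)
$-3 + y \left(-490\right) = -3 - - \frac{28420}{3} = -3 + \frac{28420}{3} = \frac{28411}{3}$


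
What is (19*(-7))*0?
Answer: 0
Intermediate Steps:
(19*(-7))*0 = -133*0 = 0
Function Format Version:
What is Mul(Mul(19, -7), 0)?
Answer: 0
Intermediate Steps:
Mul(Mul(19, -7), 0) = Mul(-133, 0) = 0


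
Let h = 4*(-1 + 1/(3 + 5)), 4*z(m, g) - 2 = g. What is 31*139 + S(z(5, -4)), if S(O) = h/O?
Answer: 4316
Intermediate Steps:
z(m, g) = 1/2 + g/4
h = -7/2 (h = 4*(-1 + 1/8) = 4*(-7/8) = -7/2 ≈ -3.5000)
S(O) = -7/(2*O)
31*139 + S(z(5, -4)) = 31*139 - 7/(2*(1/2 + (1/4)*(-4))) = 4309 - 7/(2*(1/2 - 1)) = 4309 - 7/(2*(-1/2)) = 4309 - 7/2*(-2) = 4309 + 7 = 4316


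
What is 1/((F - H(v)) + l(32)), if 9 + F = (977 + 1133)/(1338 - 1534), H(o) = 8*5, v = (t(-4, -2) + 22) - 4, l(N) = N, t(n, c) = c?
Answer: -98/2721 ≈ -0.036016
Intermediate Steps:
v = 16 (v = (-2 + 22) - 4 = 20 - 4 = 16)
H(o) = 40
F = -1937/98 (F = -9 + (977 + 1133)/(1338 - 1534) = -9 + 2110/(-196) = -9 + 2110*(-1/196) = -9 - 1055/98 = -1937/98 ≈ -19.765)
1/((F - H(v)) + l(32)) = 1/((-1937/98 - 1*40) + 32) = 1/((-1937/98 - 40) + 32) = 1/(-5857/98 + 32) = 1/(-2721/98) = -98/2721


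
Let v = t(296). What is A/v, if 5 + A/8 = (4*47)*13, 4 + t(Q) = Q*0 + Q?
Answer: 4878/73 ≈ 66.822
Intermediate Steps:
t(Q) = -4 + Q (t(Q) = -4 + (Q*0 + Q) = -4 + (0 + Q) = -4 + Q)
v = 292 (v = -4 + 296 = 292)
A = 19512 (A = -40 + 8*((4*47)*13) = -40 + 8*(188*13) = -40 + 8*2444 = -40 + 19552 = 19512)
A/v = 19512/292 = 19512*(1/292) = 4878/73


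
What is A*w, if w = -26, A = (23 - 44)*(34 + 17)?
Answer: 27846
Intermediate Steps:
A = -1071 (A = -21*51 = -1071)
A*w = -1071*(-26) = 27846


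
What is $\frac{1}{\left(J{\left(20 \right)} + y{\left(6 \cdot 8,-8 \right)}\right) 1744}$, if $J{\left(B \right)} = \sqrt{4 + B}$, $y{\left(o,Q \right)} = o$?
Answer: $\frac{1}{82840} - \frac{\sqrt{6}}{1988160} \approx 1.0839 \cdot 10^{-5}$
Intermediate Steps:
$\frac{1}{\left(J{\left(20 \right)} + y{\left(6 \cdot 8,-8 \right)}\right) 1744} = \frac{1}{\left(\sqrt{4 + 20} + 6 \cdot 8\right) 1744} = \frac{1}{\sqrt{24} + 48} \cdot \frac{1}{1744} = \frac{1}{2 \sqrt{6} + 48} \cdot \frac{1}{1744} = \frac{1}{48 + 2 \sqrt{6}} \cdot \frac{1}{1744} = \frac{1}{1744 \left(48 + 2 \sqrt{6}\right)}$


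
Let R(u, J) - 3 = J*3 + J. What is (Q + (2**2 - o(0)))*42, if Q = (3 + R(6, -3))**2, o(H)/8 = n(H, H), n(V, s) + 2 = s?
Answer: 2352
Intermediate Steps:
n(V, s) = -2 + s
o(H) = -16 + 8*H (o(H) = 8*(-2 + H) = -16 + 8*H)
R(u, J) = 3 + 4*J (R(u, J) = 3 + (J*3 + J) = 3 + (3*J + J) = 3 + 4*J)
Q = 36 (Q = (3 + (3 + 4*(-3)))**2 = (3 + (3 - 12))**2 = (3 - 9)**2 = (-6)**2 = 36)
(Q + (2**2 - o(0)))*42 = (36 + (2**2 - (-16 + 8*0)))*42 = (36 + (4 - (-16 + 0)))*42 = (36 + (4 - 1*(-16)))*42 = (36 + (4 + 16))*42 = (36 + 20)*42 = 56*42 = 2352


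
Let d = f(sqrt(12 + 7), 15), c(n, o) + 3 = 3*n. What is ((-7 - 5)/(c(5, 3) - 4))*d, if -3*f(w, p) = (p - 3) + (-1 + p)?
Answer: 13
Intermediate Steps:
c(n, o) = -3 + 3*n
f(w, p) = 4/3 - 2*p/3 (f(w, p) = -((p - 3) + (-1 + p))/3 = -((-3 + p) + (-1 + p))/3 = -(-4 + 2*p)/3 = 4/3 - 2*p/3)
d = -26/3 (d = 4/3 - 2/3*15 = 4/3 - 10 = -26/3 ≈ -8.6667)
((-7 - 5)/(c(5, 3) - 4))*d = ((-7 - 5)/((-3 + 3*5) - 4))*(-26/3) = -12/((-3 + 15) - 4)*(-26/3) = -12/(12 - 4)*(-26/3) = -12/8*(-26/3) = -12*1/8*(-26/3) = -3/2*(-26/3) = 13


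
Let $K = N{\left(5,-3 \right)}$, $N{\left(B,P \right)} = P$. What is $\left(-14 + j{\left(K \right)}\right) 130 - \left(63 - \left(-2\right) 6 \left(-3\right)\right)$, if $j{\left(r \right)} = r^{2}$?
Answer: $-677$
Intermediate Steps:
$K = -3$
$\left(-14 + j{\left(K \right)}\right) 130 - \left(63 - \left(-2\right) 6 \left(-3\right)\right) = \left(-14 + \left(-3\right)^{2}\right) 130 - \left(63 - \left(-2\right) 6 \left(-3\right)\right) = \left(-14 + 9\right) 130 - 27 = \left(-5\right) 130 + \left(36 - 63\right) = -650 - 27 = -677$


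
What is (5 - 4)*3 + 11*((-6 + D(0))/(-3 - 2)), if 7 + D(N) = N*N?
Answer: 158/5 ≈ 31.600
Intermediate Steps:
D(N) = -7 + N**2 (D(N) = -7 + N*N = -7 + N**2)
(5 - 4)*3 + 11*((-6 + D(0))/(-3 - 2)) = (5 - 4)*3 + 11*((-6 + (-7 + 0**2))/(-3 - 2)) = 1*3 + 11*((-6 + (-7 + 0))/(-5)) = 3 + 11*((-6 - 7)*(-1/5)) = 3 + 11*(-13*(-1/5)) = 3 + 11*(13/5) = 3 + 143/5 = 158/5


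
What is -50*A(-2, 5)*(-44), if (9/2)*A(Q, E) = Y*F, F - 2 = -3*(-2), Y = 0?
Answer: 0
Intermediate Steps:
F = 8 (F = 2 - 3*(-2) = 2 + 6 = 8)
A(Q, E) = 0 (A(Q, E) = 2*(0*8)/9 = (2/9)*0 = 0)
-50*A(-2, 5)*(-44) = -50*0*(-44) = 0*(-44) = 0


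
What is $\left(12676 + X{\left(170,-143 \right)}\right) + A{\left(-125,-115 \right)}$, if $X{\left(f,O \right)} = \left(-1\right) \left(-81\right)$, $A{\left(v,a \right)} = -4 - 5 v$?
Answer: $13378$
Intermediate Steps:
$X{\left(f,O \right)} = 81$
$\left(12676 + X{\left(170,-143 \right)}\right) + A{\left(-125,-115 \right)} = \left(12676 + 81\right) - -621 = 12757 + \left(-4 + 625\right) = 12757 + 621 = 13378$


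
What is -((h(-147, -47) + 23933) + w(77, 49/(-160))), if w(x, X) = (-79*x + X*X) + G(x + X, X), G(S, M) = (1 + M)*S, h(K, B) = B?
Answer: -228560641/12800 ≈ -17856.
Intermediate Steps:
G(S, M) = S*(1 + M)
w(x, X) = X² - 79*x + (1 + X)*(X + x) (w(x, X) = (-79*x + X*X) + (x + X)*(1 + X) = (-79*x + X²) + (X + x)*(1 + X) = (X² - 79*x) + (1 + X)*(X + x) = X² - 79*x + (1 + X)*(X + x))
-((h(-147, -47) + 23933) + w(77, 49/(-160))) = -((-47 + 23933) + ((49/(-160))² - 79*77 + (1 + 49/(-160))*(49/(-160) + 77))) = -(23886 + ((49*(-1/160))² - 6083 + (1 + 49*(-1/160))*(49*(-1/160) + 77))) = -(23886 + ((-49/160)² - 6083 + (1 - 49/160)*(-49/160 + 77))) = -(23886 + (2401/25600 - 6083 + (111/160)*(12271/160))) = -(23886 + (2401/25600 - 6083 + 1362081/25600)) = -(23886 - 77180159/12800) = -1*228560641/12800 = -228560641/12800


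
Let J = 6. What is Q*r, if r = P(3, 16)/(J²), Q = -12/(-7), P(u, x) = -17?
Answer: -17/21 ≈ -0.80952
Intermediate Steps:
Q = 12/7 (Q = -12*(-⅐) = 12/7 ≈ 1.7143)
r = -17/36 (r = -17/(6²) = -17/36 ≈ -0.47222)
Q*r = (12/7)*(-17/36) = -17/21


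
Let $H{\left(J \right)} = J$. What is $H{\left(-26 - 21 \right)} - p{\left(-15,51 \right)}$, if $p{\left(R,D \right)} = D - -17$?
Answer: $-115$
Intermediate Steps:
$p{\left(R,D \right)} = 17 + D$ ($p{\left(R,D \right)} = D + 17 = 17 + D$)
$H{\left(-26 - 21 \right)} - p{\left(-15,51 \right)} = \left(-26 - 21\right) - \left(17 + 51\right) = -47 - 68 = -115$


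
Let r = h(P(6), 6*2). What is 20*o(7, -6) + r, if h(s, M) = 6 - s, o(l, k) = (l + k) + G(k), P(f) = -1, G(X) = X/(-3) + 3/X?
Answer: 57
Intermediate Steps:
G(X) = 3/X - X/3 (G(X) = X*(-1/3) + 3/X = -X/3 + 3/X = 3/X - X/3)
o(l, k) = l + 3/k + 2*k/3 (o(l, k) = (l + k) + (3/k - k/3) = (k + l) + (3/k - k/3) = l + 3/k + 2*k/3)
r = 7 (r = 6 - 1*(-1) = 6 + 1 = 7)
20*o(7, -6) + r = 20*(7 + 3/(-6) + (2/3)*(-6)) + 7 = 20*(7 + 3*(-1/6) - 4) + 7 = 20*(7 - 1/2 - 4) + 7 = 20*(5/2) + 7 = 50 + 7 = 57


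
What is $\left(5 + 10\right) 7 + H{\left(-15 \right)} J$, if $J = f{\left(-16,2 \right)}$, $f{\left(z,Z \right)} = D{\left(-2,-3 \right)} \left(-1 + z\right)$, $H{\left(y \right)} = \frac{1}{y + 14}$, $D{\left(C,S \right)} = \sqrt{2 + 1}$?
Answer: $105 + 17 \sqrt{3} \approx 134.44$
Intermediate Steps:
$D{\left(C,S \right)} = \sqrt{3}$
$H{\left(y \right)} = \frac{1}{14 + y}$
$f{\left(z,Z \right)} = \sqrt{3} \left(-1 + z\right)$
$J = - 17 \sqrt{3}$ ($J = \sqrt{3} \left(-1 - 16\right) = \sqrt{3} \left(-17\right) = - 17 \sqrt{3} \approx -29.445$)
$\left(5 + 10\right) 7 + H{\left(-15 \right)} J = \left(5 + 10\right) 7 + \frac{\left(-17\right) \sqrt{3}}{14 - 15} = 15 \cdot 7 + \frac{\left(-17\right) \sqrt{3}}{-1} = 105 - - 17 \sqrt{3} = 105 + 17 \sqrt{3}$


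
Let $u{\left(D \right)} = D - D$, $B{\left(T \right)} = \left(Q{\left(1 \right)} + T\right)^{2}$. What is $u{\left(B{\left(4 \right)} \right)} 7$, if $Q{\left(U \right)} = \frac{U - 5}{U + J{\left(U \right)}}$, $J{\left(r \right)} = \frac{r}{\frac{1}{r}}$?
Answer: $0$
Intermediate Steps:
$J{\left(r \right)} = r^{2}$ ($J{\left(r \right)} = r r = r^{2}$)
$Q{\left(U \right)} = \frac{-5 + U}{U + U^{2}}$ ($Q{\left(U \right)} = \frac{U - 5}{U + U^{2}} = \frac{-5 + U}{U + U^{2}}$)
$B{\left(T \right)} = \left(-2 + T\right)^{2}$ ($B{\left(T \right)} = \left(\frac{-5 + 1}{1 \left(1 + 1\right)} + T\right)^{2} = \left(1 \cdot \frac{1}{2} \left(-4\right) + T\right)^{2} = \left(-2 + T\right)^{2}$)
$u{\left(D \right)} = 0$
$u{\left(B{\left(4 \right)} \right)} 7 = 0 \cdot 7 = 0$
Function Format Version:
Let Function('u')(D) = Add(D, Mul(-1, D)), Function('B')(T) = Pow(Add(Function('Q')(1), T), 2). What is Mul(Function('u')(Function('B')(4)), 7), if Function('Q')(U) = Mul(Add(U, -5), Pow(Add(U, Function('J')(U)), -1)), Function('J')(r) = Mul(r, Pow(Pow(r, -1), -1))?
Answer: 0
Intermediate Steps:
Function('J')(r) = Pow(r, 2) (Function('J')(r) = Mul(r, r) = Pow(r, 2))
Function('Q')(U) = Mul(Pow(Add(U, Pow(U, 2)), -1), Add(-5, U)) (Function('Q')(U) = Mul(Add(U, -5), Pow(Add(U, Pow(U, 2)), -1)) = Mul(Add(-5, U), Pow(Add(U, Pow(U, 2)), -1)) = Mul(Pow(Add(U, Pow(U, 2)), -1), Add(-5, U)))
Function('B')(T) = Pow(Add(-2, T), 2) (Function('B')(T) = Pow(Add(Mul(Pow(1, -1), Pow(Add(1, 1), -1), Add(-5, 1)), T), 2) = Pow(Add(Mul(1, Pow(2, -1), -4), T), 2) = Pow(Add(Mul(1, Rational(1, 2), -4), T), 2) = Pow(Add(-2, T), 2))
Function('u')(D) = 0
Mul(Function('u')(Function('B')(4)), 7) = Mul(0, 7) = 0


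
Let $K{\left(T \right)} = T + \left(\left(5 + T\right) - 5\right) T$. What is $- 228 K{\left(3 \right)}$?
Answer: $-2736$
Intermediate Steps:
$K{\left(T \right)} = T + T^{2}$ ($K{\left(T \right)} = T + T T = T + T^{2}$)
$- 228 K{\left(3 \right)} = - 228 \cdot 3 \left(1 + 3\right) = - 228 \cdot 3 \cdot 4 = \left(-228\right) 12 = -2736$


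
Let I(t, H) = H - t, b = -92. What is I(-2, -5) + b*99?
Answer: -9111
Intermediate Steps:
I(-2, -5) + b*99 = (-5 - 1*(-2)) - 92*99 = (-5 + 2) - 9108 = -3 - 9108 = -9111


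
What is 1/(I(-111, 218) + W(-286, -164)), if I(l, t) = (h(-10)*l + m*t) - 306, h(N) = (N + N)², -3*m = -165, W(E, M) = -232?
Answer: -1/32948 ≈ -3.0351e-5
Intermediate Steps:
m = 55 (m = -⅓*(-165) = 55)
h(N) = 4*N² (h(N) = (2*N)² = 4*N²)
I(l, t) = -306 + 55*t + 400*l (I(l, t) = ((4*(-10)²)*l + 55*t) - 306 = ((4*100)*l + 55*t) - 306 = (400*l + 55*t) - 306 = (55*t + 400*l) - 306 = -306 + 55*t + 400*l)
1/(I(-111, 218) + W(-286, -164)) = 1/((-306 + 55*218 + 400*(-111)) - 232) = 1/((-306 + 11990 - 44400) - 232) = 1/(-32716 - 232) = 1/(-32948) = -1/32948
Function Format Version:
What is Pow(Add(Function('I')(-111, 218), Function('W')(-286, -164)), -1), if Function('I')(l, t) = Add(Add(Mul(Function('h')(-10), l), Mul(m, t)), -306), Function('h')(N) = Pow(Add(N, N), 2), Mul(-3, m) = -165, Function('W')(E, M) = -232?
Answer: Rational(-1, 32948) ≈ -3.0351e-5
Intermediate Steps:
m = 55 (m = Mul(Rational(-1, 3), -165) = 55)
Function('h')(N) = Mul(4, Pow(N, 2)) (Function('h')(N) = Pow(Mul(2, N), 2) = Mul(4, Pow(N, 2)))
Function('I')(l, t) = Add(-306, Mul(55, t), Mul(400, l)) (Function('I')(l, t) = Add(Add(Mul(Mul(4, Pow(-10, 2)), l), Mul(55, t)), -306) = Add(Add(Mul(Mul(4, 100), l), Mul(55, t)), -306) = Add(Add(Mul(400, l), Mul(55, t)), -306) = Add(Add(Mul(55, t), Mul(400, l)), -306) = Add(-306, Mul(55, t), Mul(400, l)))
Pow(Add(Function('I')(-111, 218), Function('W')(-286, -164)), -1) = Pow(Add(Add(-306, Mul(55, 218), Mul(400, -111)), -232), -1) = Pow(Add(Add(-306, 11990, -44400), -232), -1) = Pow(Add(-32716, -232), -1) = Pow(-32948, -1) = Rational(-1, 32948)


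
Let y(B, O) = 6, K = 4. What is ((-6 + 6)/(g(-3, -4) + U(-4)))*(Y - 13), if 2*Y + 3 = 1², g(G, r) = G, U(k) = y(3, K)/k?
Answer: 0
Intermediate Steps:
U(k) = 6/k
Y = -1 (Y = -3/2 + (½)*1² = -3/2 + (½)*1 = -3/2 + ½ = -1)
((-6 + 6)/(g(-3, -4) + U(-4)))*(Y - 13) = ((-6 + 6)/(-3 + 6/(-4)))*(-1 - 13) = (0/(-3 + 6*(-¼)))*(-14) = (0/(-3 - 3/2))*(-14) = (0/(-9/2))*(-14) = (0*(-2/9))*(-14) = 0*(-14) = 0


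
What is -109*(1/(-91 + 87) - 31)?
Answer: 13625/4 ≈ 3406.3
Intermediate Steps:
-109*(1/(-91 + 87) - 31) = -109*(1/(-4) - 31) = -109*(-¼ - 31) = -109*(-125/4) = 13625/4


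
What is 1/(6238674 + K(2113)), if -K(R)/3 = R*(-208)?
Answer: 1/7557186 ≈ 1.3232e-7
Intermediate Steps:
K(R) = 624*R (K(R) = -3*R*(-208) = -(-624)*R = 624*R)
1/(6238674 + K(2113)) = 1/(6238674 + 624*2113) = 1/(6238674 + 1318512) = 1/7557186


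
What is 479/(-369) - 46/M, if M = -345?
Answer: -2149/1845 ≈ -1.1648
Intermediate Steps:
479/(-369) - 46/M = 479/(-369) - 46/(-345) = 479*(-1/369) - 46*(-1/345) = -479/369 + 2/15 = -2149/1845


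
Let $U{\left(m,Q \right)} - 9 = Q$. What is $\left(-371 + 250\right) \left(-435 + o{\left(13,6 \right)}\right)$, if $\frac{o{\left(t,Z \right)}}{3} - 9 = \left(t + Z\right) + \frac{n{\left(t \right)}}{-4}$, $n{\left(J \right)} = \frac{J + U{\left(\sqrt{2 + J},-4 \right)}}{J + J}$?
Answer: $\frac{2211759}{52} \approx 42534.0$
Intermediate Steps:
$U{\left(m,Q \right)} = 9 + Q$
$n{\left(J \right)} = \frac{5 + J}{2 J}$ ($n{\left(J \right)} = \frac{J + \left(9 - 4\right)}{J + J} = \frac{J + 5}{2 J} = \left(5 + J\right) \frac{1}{2 J} = \frac{5 + J}{2 J}$)
$o{\left(t,Z \right)} = 27 + 3 Z + 3 t - \frac{3 \left(5 + t\right)}{8 t}$ ($o{\left(t,Z \right)} = 27 + 3 \left(\left(t + Z\right) + \frac{\frac{1}{2} \frac{1}{t} \left(5 + t\right)}{-4}\right) = 27 + 3 \left(\left(Z + t\right) + \frac{5 + t}{2 t} \left(- \frac{1}{4}\right)\right) = 27 + 3 \left(\left(Z + t\right) - \frac{5 + t}{8 t}\right) = 27 + 3 \left(Z + t - \frac{5 + t}{8 t}\right) = 27 + \left(3 Z + 3 t - \frac{3 \left(5 + t\right)}{8 t}\right) = 27 + 3 Z + 3 t - \frac{3 \left(5 + t\right)}{8 t}$)
$\left(-371 + 250\right) \left(-435 + o{\left(13,6 \right)}\right) = \left(-371 + 250\right) \left(-435 + \left(\frac{213}{8} + 3 \cdot 6 + 3 \cdot 13 - \frac{15}{8 \cdot 13}\right)\right) = - 121 \left(-435 + \left(\frac{213}{8} + 18 + 39 - \frac{15}{104}\right)\right) = - 121 \left(-435 + \frac{4341}{52}\right) = \left(-121\right) \left(- \frac{18279}{52}\right) = \frac{2211759}{52}$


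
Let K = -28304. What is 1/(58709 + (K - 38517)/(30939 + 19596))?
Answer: 50535/2966792494 ≈ 1.7034e-5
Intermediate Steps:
1/(58709 + (K - 38517)/(30939 + 19596)) = 1/(58709 + (-28304 - 38517)/(30939 + 19596)) = 1/(58709 - 66821/50535) = 1/(2966792494/50535) = 50535/2966792494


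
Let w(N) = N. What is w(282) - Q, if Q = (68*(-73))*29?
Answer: 144238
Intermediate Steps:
Q = -143956 (Q = -4964*29 = -143956)
w(282) - Q = 282 - 1*(-143956) = 282 + 143956 = 144238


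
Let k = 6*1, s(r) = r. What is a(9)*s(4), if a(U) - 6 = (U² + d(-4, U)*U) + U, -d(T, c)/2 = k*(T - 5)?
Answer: 4272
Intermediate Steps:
k = 6
d(T, c) = 60 - 12*T (d(T, c) = -12*(T - 5) = -12*(-5 + T) = -2*(-30 + 6*T) = 60 - 12*T)
a(U) = 6 + U² + 109*U (a(U) = 6 + ((U² + (60 - 12*(-4))*U) + U) = 6 + ((U² + (60 + 48)*U) + U) = 6 + ((U² + 108*U) + U) = 6 + (U² + 109*U) = 6 + U² + 109*U)
a(9)*s(4) = (6 + 9² + 109*9)*4 = (6 + 81 + 981)*4 = 1068*4 = 4272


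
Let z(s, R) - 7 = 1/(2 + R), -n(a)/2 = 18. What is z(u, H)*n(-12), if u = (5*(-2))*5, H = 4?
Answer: -258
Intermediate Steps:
n(a) = -36 (n(a) = -2*18 = -36)
u = -50 (u = -10*5 = -50)
z(s, R) = 7 + 1/(2 + R)
z(u, H)*n(-12) = ((15 + 7*4)/(2 + 4))*(-36) = ((15 + 28)/6)*(-36) = ((⅙)*43)*(-36) = (43/6)*(-36) = -258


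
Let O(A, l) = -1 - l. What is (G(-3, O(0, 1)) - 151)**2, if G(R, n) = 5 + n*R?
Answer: 19600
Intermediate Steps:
G(R, n) = 5 + R*n
(G(-3, O(0, 1)) - 151)**2 = ((5 - 3*(-1 - 1*1)) - 151)**2 = ((5 - 3*(-1 - 1)) - 151)**2 = ((5 - 3*(-2)) - 151)**2 = ((5 + 6) - 151)**2 = (11 - 151)**2 = (-140)**2 = 19600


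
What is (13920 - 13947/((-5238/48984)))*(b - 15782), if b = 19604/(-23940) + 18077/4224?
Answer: -1396291890518370217/613055520 ≈ -2.2776e+9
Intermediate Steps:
b = 29163007/8426880 (b = 19604*(-1/23940) + 18077*(1/4224) = -4901/5985 + 18077/4224 = 29163007/8426880 ≈ 3.4607)
(13920 - 13947/((-5238/48984)))*(b - 15782) = (13920 - 13947/((-5238/48984)))*(29163007/8426880 - 15782) = (13920 - 13947/((-5238*1/48984)))*(-132963857153/8426880) = (13920 - 13947/(-873/8164))*(-132963857153/8426880) = (13920 - 13947*(-8164/873))*(-132963857153/8426880) = (13920 + 37954436/291)*(-132963857153/8426880) = (42005156/291)*(-132963857153/8426880) = -1396291890518370217/613055520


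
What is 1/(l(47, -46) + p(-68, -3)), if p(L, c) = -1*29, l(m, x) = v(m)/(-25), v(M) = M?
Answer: -25/772 ≈ -0.032383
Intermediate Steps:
l(m, x) = -m/25 (l(m, x) = m/(-25) = m*(-1/25) = -m/25)
p(L, c) = -29
1/(l(47, -46) + p(-68, -3)) = 1/(-1/25*47 - 29) = 1/(-47/25 - 29) = 1/(-772/25) = -25/772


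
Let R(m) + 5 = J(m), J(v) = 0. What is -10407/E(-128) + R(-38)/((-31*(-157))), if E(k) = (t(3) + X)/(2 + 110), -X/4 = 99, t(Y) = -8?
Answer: 1418223827/491567 ≈ 2885.1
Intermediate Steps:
X = -396 (X = -4*99 = -396)
E(k) = -101/28 (E(k) = (-8 - 396)/(2 + 110) = -404/112 = -404*1/112 = -101/28)
R(m) = -5 (R(m) = -5 + 0 = -5)
-10407/E(-128) + R(-38)/((-31*(-157))) = -10407/(-101/28) - 5/((-31*(-157))) = -10407*(-28/101) - 5/4867 = 291396/101 - 5*1/4867 = 291396/101 - 5/4867 = 1418223827/491567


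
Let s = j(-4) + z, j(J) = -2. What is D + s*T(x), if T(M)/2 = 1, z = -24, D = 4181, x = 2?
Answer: 4129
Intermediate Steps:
T(M) = 2 (T(M) = 2*1 = 2)
s = -26 (s = -2 - 24 = -26)
D + s*T(x) = 4181 - 26*2 = 4181 - 52 = 4129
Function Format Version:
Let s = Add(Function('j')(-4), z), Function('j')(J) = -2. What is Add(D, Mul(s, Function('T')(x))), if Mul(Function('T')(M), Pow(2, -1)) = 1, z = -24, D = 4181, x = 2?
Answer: 4129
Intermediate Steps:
Function('T')(M) = 2 (Function('T')(M) = Mul(2, 1) = 2)
s = -26 (s = Add(-2, -24) = -26)
Add(D, Mul(s, Function('T')(x))) = Add(4181, Mul(-26, 2)) = Add(4181, -52) = 4129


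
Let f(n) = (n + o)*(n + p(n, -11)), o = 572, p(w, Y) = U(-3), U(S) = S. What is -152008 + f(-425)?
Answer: -214924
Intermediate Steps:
p(w, Y) = -3
f(n) = (-3 + n)*(572 + n) (f(n) = (n + 572)*(n - 3) = (572 + n)*(-3 + n) = (-3 + n)*(572 + n))
-152008 + f(-425) = -152008 + (-1716 + (-425)² + 569*(-425)) = -152008 + (-1716 + 180625 - 241825) = -152008 - 62916 = -214924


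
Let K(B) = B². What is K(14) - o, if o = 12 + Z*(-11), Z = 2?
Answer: 206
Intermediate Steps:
o = -10 (o = 12 + 2*(-11) = 12 - 22 = -10)
K(14) - o = 14² - 1*(-10) = 196 + 10 = 206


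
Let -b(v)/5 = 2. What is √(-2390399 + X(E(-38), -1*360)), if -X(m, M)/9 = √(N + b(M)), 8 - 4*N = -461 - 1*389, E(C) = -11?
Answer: √(-9561596 - 18*√818)/2 ≈ 1546.1*I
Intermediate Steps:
N = 429/2 (N = 2 - (-461 - 1*389)/4 = 2 - (-461 - 389)/4 = 2 - ¼*(-850) = 2 + 425/2 = 429/2 ≈ 214.50)
b(v) = -10 (b(v) = -5*2 = -10)
X(m, M) = -9*√818/2 (X(m, M) = -9*√(429/2 - 10) = -9*√818/2)
√(-2390399 + X(E(-38), -1*360)) = √(-2390399 - 9*√818/2)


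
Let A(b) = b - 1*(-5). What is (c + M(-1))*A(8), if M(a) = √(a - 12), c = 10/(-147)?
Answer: -130/147 + 13*I*√13 ≈ -0.88435 + 46.872*I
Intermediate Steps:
c = -10/147 (c = 10*(-1/147) = -10/147 ≈ -0.068027)
A(b) = 5 + b (A(b) = b + 5 = 5 + b)
M(a) = √(-12 + a)
(c + M(-1))*A(8) = (-10/147 + √(-12 - 1))*(5 + 8) = (-10/147 + √(-13))*13 = (-10/147 + I*√13)*13 = -130/147 + 13*I*√13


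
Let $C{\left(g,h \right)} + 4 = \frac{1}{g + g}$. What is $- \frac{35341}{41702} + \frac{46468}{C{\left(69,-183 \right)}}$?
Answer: $- \frac{9221967271}{792338} \approx -11639.0$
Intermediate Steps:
$C{\left(g,h \right)} = -4 + \frac{1}{2 g}$ ($C{\left(g,h \right)} = -4 + \frac{1}{g + g} = -4 + \frac{1}{2 g}$)
$- \frac{35341}{41702} + \frac{46468}{C{\left(69,-183 \right)}} = - \frac{35341}{41702} + \frac{46468}{-4 + \frac{1}{2 \cdot 69}} = \left(-35341\right) \frac{1}{41702} + \frac{46468}{-4 + \frac{1}{2} \cdot \frac{1}{69}} = - \frac{35341}{41702} + \frac{46468}{-4 + \frac{1}{138}} = - \frac{35341}{41702} + \frac{46468}{- \frac{551}{138}} = - \frac{35341}{41702} + 46468 \left(- \frac{138}{551}\right) = - \frac{35341}{41702} - \frac{6412584}{551} = - \frac{9221967271}{792338}$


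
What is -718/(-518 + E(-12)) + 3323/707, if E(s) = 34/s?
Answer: 13430131/2209375 ≈ 6.0787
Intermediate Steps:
-718/(-518 + E(-12)) + 3323/707 = -718/(-518 + 34/(-12)) + 3323/707 = -718/(-518 + 34*(-1/12)) + 3323*(1/707) = -718/(-518 - 17/6) + 3323/707 = -718/(-3125/6) + 3323/707 = -718*(-6/3125) + 3323/707 = 4308/3125 + 3323/707 = 13430131/2209375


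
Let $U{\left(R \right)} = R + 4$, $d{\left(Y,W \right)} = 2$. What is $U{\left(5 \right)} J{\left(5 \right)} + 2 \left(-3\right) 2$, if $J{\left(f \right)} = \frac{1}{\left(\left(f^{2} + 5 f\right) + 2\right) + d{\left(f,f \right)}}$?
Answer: $- \frac{71}{6} \approx -11.833$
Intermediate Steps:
$U{\left(R \right)} = 4 + R$
$J{\left(f \right)} = \frac{1}{4 + f^{2} + 5 f}$ ($J{\left(f \right)} = \frac{1}{\left(\left(f^{2} + 5 f\right) + 2\right) + 2} = \frac{1}{\left(2 + f^{2} + 5 f\right) + 2} = \frac{1}{4 + f^{2} + 5 f}$)
$U{\left(5 \right)} J{\left(5 \right)} + 2 \left(-3\right) 2 = \frac{4 + 5}{4 + 5^{2} + 5 \cdot 5} + 2 \left(-3\right) 2 = \frac{9}{4 + 25 + 25} - 12 = \frac{9}{54} - 12 = 9 \cdot \frac{1}{54} - 12 = \frac{1}{6} - 12 = - \frac{71}{6}$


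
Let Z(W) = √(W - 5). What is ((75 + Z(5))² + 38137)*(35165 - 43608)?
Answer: -369482566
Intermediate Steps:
Z(W) = √(-5 + W)
((75 + Z(5))² + 38137)*(35165 - 43608) = ((75 + √(-5 + 5))² + 38137)*(35165 - 43608) = ((75 + √0)² + 38137)*(-8443) = ((75 + 0)² + 38137)*(-8443) = (75² + 38137)*(-8443) = (5625 + 38137)*(-8443) = 43762*(-8443) = -369482566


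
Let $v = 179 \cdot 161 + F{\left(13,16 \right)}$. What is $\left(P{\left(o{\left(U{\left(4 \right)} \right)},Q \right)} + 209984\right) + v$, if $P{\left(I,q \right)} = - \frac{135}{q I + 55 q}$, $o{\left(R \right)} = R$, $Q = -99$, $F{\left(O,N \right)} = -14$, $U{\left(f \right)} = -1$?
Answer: $\frac{47280227}{198} \approx 2.3879 \cdot 10^{5}$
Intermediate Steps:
$v = 28805$ ($v = 179 \cdot 161 - 14 = 28819 - 14 = 28805$)
$P{\left(I,q \right)} = - \frac{135}{55 q + I q}$ ($P{\left(I,q \right)} = - \frac{135}{I q + 55 q} = - \frac{135}{55 q + I q}$)
$\left(P{\left(o{\left(U{\left(4 \right)} \right)},Q \right)} + 209984\right) + v = \left(- \frac{135}{\left(-99\right) \left(55 - 1\right)} + 209984\right) + 28805 = \left(\left(-135\right) \left(- \frac{1}{99}\right) \frac{1}{54} + 209984\right) + 28805 = \left(\frac{5}{198} + 209984\right) + 28805 = \frac{41576837}{198} + 28805 = \frac{47280227}{198}$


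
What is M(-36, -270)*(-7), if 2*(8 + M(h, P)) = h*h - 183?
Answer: -7679/2 ≈ -3839.5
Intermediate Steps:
M(h, P) = -199/2 + h²/2 (M(h, P) = -8 + (h*h - 183)/2 = -8 + (h² - 183)/2 = -8 + (-183 + h²)/2 = -8 + (-183/2 + h²/2) = -199/2 + h²/2)
M(-36, -270)*(-7) = (-199/2 + (½)*(-36)²)*(-7) = (-199/2 + (½)*1296)*(-7) = (-199/2 + 648)*(-7) = (1097/2)*(-7) = -7679/2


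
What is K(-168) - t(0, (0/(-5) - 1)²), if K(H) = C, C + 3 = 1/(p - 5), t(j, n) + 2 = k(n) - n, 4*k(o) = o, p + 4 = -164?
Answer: -177/692 ≈ -0.25578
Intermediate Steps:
p = -168 (p = -4 - 164 = -168)
k(o) = o/4
t(j, n) = -2 - 3*n/4 (t(j, n) = -2 + (n/4 - n) = -2 - 3*n/4)
C = -520/173 (C = -3 + 1/(-168 - 5) = -3 + 1/(-173) = -3 - 1/173 = -520/173 ≈ -3.0058)
K(H) = -520/173
K(-168) - t(0, (0/(-5) - 1)²) = -520/173 - (-2 - 3*(0/(-5) - 1)²/4) = -520/173 - (-2 - 3*(0*(-⅕) - 1)²/4) = -520/173 - (-2 - 3*(0 - 1)²/4) = -520/173 - (-2 - ¾*(-1)²) = -520/173 - (-2 - ¾*1) = -520/173 - (-2 - ¾) = -520/173 - 1*(-11/4) = -520/173 + 11/4 = -177/692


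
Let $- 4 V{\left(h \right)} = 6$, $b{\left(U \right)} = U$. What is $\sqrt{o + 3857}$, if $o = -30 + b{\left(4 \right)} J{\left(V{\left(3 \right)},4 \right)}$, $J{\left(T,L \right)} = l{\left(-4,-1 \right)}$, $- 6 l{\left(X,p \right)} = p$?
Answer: $\frac{\sqrt{34449}}{3} \approx 61.868$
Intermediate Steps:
$l{\left(X,p \right)} = - \frac{p}{6}$
$V{\left(h \right)} = - \frac{3}{2}$ ($V{\left(h \right)} = \left(- \frac{1}{4}\right) 6 = - \frac{3}{2}$)
$J{\left(T,L \right)} = \frac{1}{6}$ ($J{\left(T,L \right)} = \left(- \frac{1}{6}\right) \left(-1\right) = \frac{1}{6}$)
$o = - \frac{88}{3}$ ($o = -30 + 4 \cdot \frac{1}{6} = -30 + \frac{2}{3} = - \frac{88}{3} \approx -29.333$)
$\sqrt{o + 3857} = \sqrt{- \frac{88}{3} + 3857} = \sqrt{\frac{11483}{3}} = \frac{\sqrt{34449}}{3}$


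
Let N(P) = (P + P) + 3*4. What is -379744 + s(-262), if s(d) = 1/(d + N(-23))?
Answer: -112404225/296 ≈ -3.7974e+5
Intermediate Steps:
N(P) = 12 + 2*P (N(P) = 2*P + 12 = 12 + 2*P)
s(d) = 1/(-34 + d) (s(d) = 1/(d + (12 + 2*(-23))) = 1/(d + (12 - 46)) = 1/(d - 34) = 1/(-34 + d))
-379744 + s(-262) = -379744 + 1/(-34 - 262) = -379744 + 1/(-296) = -379744 - 1/296 = -112404225/296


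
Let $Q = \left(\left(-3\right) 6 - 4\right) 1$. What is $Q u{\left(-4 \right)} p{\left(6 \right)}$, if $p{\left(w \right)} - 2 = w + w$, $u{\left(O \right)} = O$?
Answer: $1232$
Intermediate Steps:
$p{\left(w \right)} = 2 + 2 w$ ($p{\left(w \right)} = 2 + \left(w + w\right) = 2 + 2 w$)
$Q = -22$ ($Q = \left(-18 - 4\right) 1 = \left(-22\right) 1 = -22$)
$Q u{\left(-4 \right)} p{\left(6 \right)} = \left(-22\right) \left(-4\right) \left(2 + 2 \cdot 6\right) = 88 \left(2 + 12\right) = 88 \cdot 14 = 1232$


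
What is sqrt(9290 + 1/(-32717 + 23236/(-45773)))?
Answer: sqrt(20835066559898451596689)/1497578477 ≈ 96.385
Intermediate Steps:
sqrt(9290 + 1/(-32717 + 23236/(-45773))) = sqrt(9290 + 1/(-32717 + 23236*(-1/45773))) = sqrt(9290 + 1/(-32717 - 23236/45773)) = sqrt(9290 + 1/(-1497578477/45773)) = sqrt(9290 - 45773/1497578477) = sqrt(13912504005557/1497578477) = sqrt(20835066559898451596689)/1497578477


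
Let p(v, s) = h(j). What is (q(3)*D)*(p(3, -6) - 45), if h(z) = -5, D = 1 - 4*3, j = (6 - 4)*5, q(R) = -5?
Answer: -2750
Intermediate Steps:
j = 10 (j = 2*5 = 10)
D = -11 (D = 1 - 12 = -11)
p(v, s) = -5
(q(3)*D)*(p(3, -6) - 45) = (-5*(-11))*(-5 - 45) = 55*(-50) = -2750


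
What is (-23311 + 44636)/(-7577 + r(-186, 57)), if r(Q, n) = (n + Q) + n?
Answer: -21325/7649 ≈ -2.7879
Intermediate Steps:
r(Q, n) = Q + 2*n (r(Q, n) = (Q + n) + n = Q + 2*n)
(-23311 + 44636)/(-7577 + r(-186, 57)) = (-23311 + 44636)/(-7577 + (-186 + 2*57)) = 21325/(-7577 + (-186 + 114)) = 21325/(-7577 - 72) = 21325/(-7649) = 21325*(-1/7649) = -21325/7649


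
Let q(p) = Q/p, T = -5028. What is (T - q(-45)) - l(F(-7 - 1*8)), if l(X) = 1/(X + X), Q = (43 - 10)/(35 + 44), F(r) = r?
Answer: -11916259/2370 ≈ -5028.0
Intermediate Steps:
Q = 33/79 ≈ 0.41772
l(X) = 1/(2*X)
q(p) = 33/(79*p)
(T - q(-45)) - l(F(-7 - 1*8)) = (-5028 - 33/(79*(-45))) - 1/(2*(-7 - 1*8)) = (-5028 - 33*(-1)/(79*45)) - 1/(2*(-7 - 8)) = (-5028 - 1*(-11/1185)) - 1/(2*(-15)) = (-5028 + 11/1185) - (-1)/(2*15) = -5958169/1185 - 1*(-1/30) = -5958169/1185 + 1/30 = -11916259/2370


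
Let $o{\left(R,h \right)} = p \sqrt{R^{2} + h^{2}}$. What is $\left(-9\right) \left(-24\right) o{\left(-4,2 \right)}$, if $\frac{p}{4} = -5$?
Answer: $- 8640 \sqrt{5} \approx -19320.0$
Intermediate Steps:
$p = -20$ ($p = 4 \left(-5\right) = -20$)
$o{\left(R,h \right)} = - 20 \sqrt{R^{2} + h^{2}}$
$\left(-9\right) \left(-24\right) o{\left(-4,2 \right)} = \left(-9\right) \left(-24\right) \left(- 20 \sqrt{\left(-4\right)^{2} + 2^{2}}\right) = 216 \left(- 20 \sqrt{16 + 4}\right) = 216 \left(- 20 \sqrt{20}\right) = 216 \left(- 20 \cdot 2 \sqrt{5}\right) = 216 \left(- 40 \sqrt{5}\right) = - 8640 \sqrt{5}$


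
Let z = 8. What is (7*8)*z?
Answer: 448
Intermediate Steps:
(7*8)*z = (7*8)*8 = 56*8 = 448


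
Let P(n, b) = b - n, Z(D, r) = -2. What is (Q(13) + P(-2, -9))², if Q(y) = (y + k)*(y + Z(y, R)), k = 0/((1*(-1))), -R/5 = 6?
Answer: 18496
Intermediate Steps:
R = -30 (R = -5*6 = -30)
k = 0 (k = 0/(-1) = 0*(-1) = 0)
Q(y) = y*(-2 + y) (Q(y) = (y + 0)*(y - 2) = y*(-2 + y))
(Q(13) + P(-2, -9))² = (13*(-2 + 13) + (-9 - 1*(-2)))² = (13*11 + (-9 + 2))² = (143 - 7)² = 136² = 18496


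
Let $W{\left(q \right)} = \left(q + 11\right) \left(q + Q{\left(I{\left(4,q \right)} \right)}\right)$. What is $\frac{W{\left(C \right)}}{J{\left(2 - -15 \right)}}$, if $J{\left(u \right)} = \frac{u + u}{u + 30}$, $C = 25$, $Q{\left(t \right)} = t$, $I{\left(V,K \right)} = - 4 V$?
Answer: $\frac{7614}{17} \approx 447.88$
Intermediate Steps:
$W{\left(q \right)} = \left(-16 + q\right) \left(11 + q\right)$ ($W{\left(q \right)} = \left(q + 11\right) \left(q - 16\right) = \left(11 + q\right) \left(q - 16\right) = \left(11 + q\right) \left(-16 + q\right) = \left(-16 + q\right) \left(11 + q\right)$)
$J{\left(u \right)} = \frac{2 u}{30 + u}$
$\frac{W{\left(C \right)}}{J{\left(2 - -15 \right)}} = \frac{-176 + 25^{2} - 125}{2 \left(2 - -15\right) \frac{1}{30 + \left(2 - -15\right)}} = \frac{-176 + 625 - 125}{2 \left(2 + 15\right) \frac{1}{30 + \left(2 + 15\right)}} = \frac{324}{2 \cdot 17 \frac{1}{30 + 17}} = \frac{324}{2 \cdot 17 \cdot \frac{1}{47}} = \frac{324}{\frac{34}{47}} = 324 \cdot \frac{47}{34} = \frac{7614}{17}$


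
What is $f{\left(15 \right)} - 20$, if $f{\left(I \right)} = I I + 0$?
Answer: $205$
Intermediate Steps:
$f{\left(I \right)} = I^{2}$ ($f{\left(I \right)} = I^{2} + 0 = I^{2}$)
$f{\left(15 \right)} - 20 = 15^{2} - 20 = 225 - 20 = 205$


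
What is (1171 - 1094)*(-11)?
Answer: -847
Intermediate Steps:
(1171 - 1094)*(-11) = 77*(-11) = -847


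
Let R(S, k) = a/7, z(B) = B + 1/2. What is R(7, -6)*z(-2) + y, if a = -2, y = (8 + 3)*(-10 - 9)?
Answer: -1460/7 ≈ -208.57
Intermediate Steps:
y = -209 (y = 11*(-19) = -209)
z(B) = ½ + B (z(B) = B + ½ = ½ + B)
R(S, k) = -2/7
R(7, -6)*z(-2) + y = -2*(½ - 2)/7 - 209 = -2/7*(-3/2) - 209 = 3/7 - 209 = -1460/7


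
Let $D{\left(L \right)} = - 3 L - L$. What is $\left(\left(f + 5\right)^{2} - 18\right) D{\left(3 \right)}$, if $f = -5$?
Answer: $216$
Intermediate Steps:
$D{\left(L \right)} = - 4 L$
$\left(\left(f + 5\right)^{2} - 18\right) D{\left(3 \right)} = \left(\left(-5 + 5\right)^{2} - 18\right) \left(\left(-4\right) 3\right) = \left(0^{2} - 18\right) \left(-12\right) = \left(0 - 18\right) \left(-12\right) = \left(-18\right) \left(-12\right) = 216$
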